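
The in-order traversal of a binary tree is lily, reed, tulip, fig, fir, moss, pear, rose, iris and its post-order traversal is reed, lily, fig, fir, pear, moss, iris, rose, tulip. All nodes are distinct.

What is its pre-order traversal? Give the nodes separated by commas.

The last element of post-order is the root; it splits in-order into left and right subtrees.
Root tulip: left subtree has 2 nodes {lily, reed}, right has 6 {fig, fir, moss, pear, rose, iris}.
  Root lily: left subtree has 0 nodes { }, right has 1 {reed}.
  Root rose: left subtree has 4 nodes {fig, fir, moss, pear}, right has 1 {iris}.
    Root moss: left subtree has 2 nodes {fig, fir}, right has 1 {pear}.
      Root fir: left subtree has 1 node {fig}, right has 0 { }.

tulip, lily, reed, rose, moss, fir, fig, pear, iris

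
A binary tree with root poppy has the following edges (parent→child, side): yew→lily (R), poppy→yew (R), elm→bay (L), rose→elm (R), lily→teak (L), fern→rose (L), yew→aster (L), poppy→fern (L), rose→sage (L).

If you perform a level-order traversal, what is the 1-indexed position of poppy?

Level-order visits nodes level by level from the root, left to right within each level.
Level 0: poppy
Level 1: fern, yew
Level 2: rose, aster, lily
Level 3: sage, elm, teak
Level 4: bay
Full level-order sequence: poppy, fern, yew, rose, aster, lily, sage, elm, teak, bay.

1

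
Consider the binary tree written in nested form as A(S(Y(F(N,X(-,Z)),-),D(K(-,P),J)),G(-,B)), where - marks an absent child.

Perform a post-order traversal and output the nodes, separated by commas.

Post-order visits the left subtree, then the right subtree, then the node.
At A: go left to S.
  At S: go left to Y.
    At Y: go left to F.
      At F: go left to N.
        N is a leaf — visit N.
      At F: go right to X.
        At X: no left child.
        At X: go right to Z.
          Z is a leaf — visit Z.
        Visit X.
      Visit F.
    At Y: no right child.
    Visit Y.
  At S: go right to D.
    At D: go left to K.
      At K: no left child.
      At K: go right to P.
        P is a leaf — visit P.
      Visit K.
    At D: go right to J.
      J is a leaf — visit J.
    Visit D.
  Visit S.
At A: go right to G.
  At G: no left child.
  At G: go right to B.
    B is a leaf — visit B.
  Visit G.
Visit A.

N, Z, X, F, Y, P, K, J, D, S, B, G, A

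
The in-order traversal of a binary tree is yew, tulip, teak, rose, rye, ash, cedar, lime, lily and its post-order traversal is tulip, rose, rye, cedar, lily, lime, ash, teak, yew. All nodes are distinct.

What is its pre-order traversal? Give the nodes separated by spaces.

The last element of post-order is the root; it splits in-order into left and right subtrees.
Root yew: left subtree has 0 nodes { }, right has 8 {tulip, teak, rose, rye, ash, cedar, lime, lily}.
  Root teak: left subtree has 1 node {tulip}, right has 6 {rose, rye, ash, cedar, lime, lily}.
    Root ash: left subtree has 2 nodes {rose, rye}, right has 3 {cedar, lime, lily}.
      Root rye: left subtree has 1 node {rose}, right has 0 { }.
      Root lime: left subtree has 1 node {cedar}, right has 1 {lily}.

yew teak tulip ash rye rose lime cedar lily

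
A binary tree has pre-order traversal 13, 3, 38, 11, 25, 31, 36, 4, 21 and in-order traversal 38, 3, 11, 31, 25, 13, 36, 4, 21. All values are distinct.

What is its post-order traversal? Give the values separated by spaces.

The first element of pre-order is the root; it splits in-order into left and right subtrees.
Root 13: left subtree has 5 nodes {38, 3, 11, 31, 25}, right has 3 {36, 4, 21}.
  Root 3: left subtree has 1 node {38}, right has 3 {11, 31, 25}.
    Root 11: left subtree has 0 nodes { }, right has 2 {31, 25}.
      Root 25: left subtree has 1 node {31}, right has 0 { }.
  Root 36: left subtree has 0 nodes { }, right has 2 {4, 21}.
    Root 4: left subtree has 0 nodes { }, right has 1 {21}.

38 31 25 11 3 21 4 36 13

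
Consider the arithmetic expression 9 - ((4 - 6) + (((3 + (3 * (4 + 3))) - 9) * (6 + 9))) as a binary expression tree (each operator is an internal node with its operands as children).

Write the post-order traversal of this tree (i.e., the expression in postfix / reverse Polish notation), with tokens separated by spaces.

9 4 6 - 3 3 4 3 + * + 9 - 6 9 + * + -

Post-order on an expression tree gives postfix notation: for each operator, emit left operand, right operand, then the operator.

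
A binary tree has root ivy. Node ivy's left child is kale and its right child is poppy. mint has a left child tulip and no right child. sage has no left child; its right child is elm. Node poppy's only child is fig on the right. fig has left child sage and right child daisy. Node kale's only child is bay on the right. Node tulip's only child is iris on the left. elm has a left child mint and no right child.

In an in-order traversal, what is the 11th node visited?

daisy

In-order visits the left subtree, then the node, then the right subtree.
At ivy: go left to kale.
  At kale: no left child.
  Visit kale.
  At kale: go right to bay.
    bay is a leaf — visit bay.
Visit ivy.
At ivy: go right to poppy.
  At poppy: no left child.
  Visit poppy.
  At poppy: go right to fig.
    At fig: go left to sage.
      At sage: no left child.
      Visit sage.
      At sage: go right to elm.
        At elm: go left to mint.
          At mint: go left to tulip.
            At tulip: go left to iris.
              iris is a leaf — visit iris.
            Visit tulip.
            At tulip: no right child.
          Visit mint.
          At mint: no right child.
        Visit elm.
        At elm: no right child.
    Visit fig.
    At fig: go right to daisy.
      daisy is a leaf — visit daisy.
Full in-order sequence: kale, bay, ivy, poppy, sage, iris, tulip, mint, elm, fig, daisy.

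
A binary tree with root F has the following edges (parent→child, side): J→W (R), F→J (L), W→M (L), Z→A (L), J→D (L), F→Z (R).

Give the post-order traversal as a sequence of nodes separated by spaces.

Post-order visits the left subtree, then the right subtree, then the node.
At F: go left to J.
  At J: go left to D.
    D is a leaf — visit D.
  At J: go right to W.
    At W: go left to M.
      M is a leaf — visit M.
    At W: no right child.
    Visit W.
  Visit J.
At F: go right to Z.
  At Z: go left to A.
    A is a leaf — visit A.
  At Z: no right child.
  Visit Z.
Visit F.

D M W J A Z F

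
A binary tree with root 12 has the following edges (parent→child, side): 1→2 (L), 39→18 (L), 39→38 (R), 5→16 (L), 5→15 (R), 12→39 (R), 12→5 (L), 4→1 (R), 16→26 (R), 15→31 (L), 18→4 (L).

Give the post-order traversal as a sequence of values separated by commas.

26, 16, 31, 15, 5, 2, 1, 4, 18, 38, 39, 12

Post-order visits the left subtree, then the right subtree, then the node.
At 12: go left to 5.
  At 5: go left to 16.
    At 16: no left child.
    At 16: go right to 26.
      26 is a leaf — visit 26.
    Visit 16.
  At 5: go right to 15.
    At 15: go left to 31.
      31 is a leaf — visit 31.
    At 15: no right child.
    Visit 15.
  Visit 5.
At 12: go right to 39.
  At 39: go left to 18.
    At 18: go left to 4.
      At 4: no left child.
      At 4: go right to 1.
        At 1: go left to 2.
          2 is a leaf — visit 2.
        At 1: no right child.
        Visit 1.
      Visit 4.
    At 18: no right child.
    Visit 18.
  At 39: go right to 38.
    38 is a leaf — visit 38.
  Visit 39.
Visit 12.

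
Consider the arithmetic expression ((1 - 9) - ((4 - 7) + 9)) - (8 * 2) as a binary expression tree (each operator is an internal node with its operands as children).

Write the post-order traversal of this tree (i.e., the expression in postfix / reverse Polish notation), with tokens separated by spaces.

1 9 - 4 7 - 9 + - 8 2 * -

Post-order on an expression tree gives postfix notation: for each operator, emit left operand, right operand, then the operator.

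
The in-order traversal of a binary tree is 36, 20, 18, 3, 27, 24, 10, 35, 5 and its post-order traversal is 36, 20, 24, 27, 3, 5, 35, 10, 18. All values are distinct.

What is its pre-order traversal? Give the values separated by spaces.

18 20 36 10 3 27 24 35 5

The last element of post-order is the root; it splits in-order into left and right subtrees.
Root 18: left subtree has 2 nodes {36, 20}, right has 6 {3, 27, 24, 10, 35, 5}.
  Root 20: left subtree has 1 node {36}, right has 0 { }.
  Root 10: left subtree has 3 nodes {3, 27, 24}, right has 2 {35, 5}.
    Root 3: left subtree has 0 nodes { }, right has 2 {27, 24}.
      Root 27: left subtree has 0 nodes { }, right has 1 {24}.
    Root 35: left subtree has 0 nodes { }, right has 1 {5}.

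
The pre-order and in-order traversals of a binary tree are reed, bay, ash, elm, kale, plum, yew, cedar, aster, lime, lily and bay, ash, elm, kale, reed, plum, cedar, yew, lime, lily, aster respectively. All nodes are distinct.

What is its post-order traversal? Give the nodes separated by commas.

kale, elm, ash, bay, cedar, lily, lime, aster, yew, plum, reed

The first element of pre-order is the root; it splits in-order into left and right subtrees.
Root reed: left subtree has 4 nodes {bay, ash, elm, kale}, right has 6 {plum, cedar, yew, lime, lily, aster}.
  Root bay: left subtree has 0 nodes { }, right has 3 {ash, elm, kale}.
    Root ash: left subtree has 0 nodes { }, right has 2 {elm, kale}.
      Root elm: left subtree has 0 nodes { }, right has 1 {kale}.
  Root plum: left subtree has 0 nodes { }, right has 5 {cedar, yew, lime, lily, aster}.
    Root yew: left subtree has 1 node {cedar}, right has 3 {lime, lily, aster}.
      Root aster: left subtree has 2 nodes {lime, lily}, right has 0 { }.
        Root lime: left subtree has 0 nodes { }, right has 1 {lily}.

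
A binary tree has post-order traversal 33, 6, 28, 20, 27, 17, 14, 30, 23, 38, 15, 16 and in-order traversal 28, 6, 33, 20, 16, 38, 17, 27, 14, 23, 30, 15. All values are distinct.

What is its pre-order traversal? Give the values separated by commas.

16, 20, 28, 6, 33, 15, 38, 23, 14, 17, 27, 30

The last element of post-order is the root; it splits in-order into left and right subtrees.
Root 16: left subtree has 4 nodes {28, 6, 33, 20}, right has 7 {38, 17, 27, 14, 23, 30, 15}.
  Root 20: left subtree has 3 nodes {28, 6, 33}, right has 0 { }.
    Root 28: left subtree has 0 nodes { }, right has 2 {6, 33}.
      Root 6: left subtree has 0 nodes { }, right has 1 {33}.
  Root 15: left subtree has 6 nodes {38, 17, 27, 14, 23, 30}, right has 0 { }.
    Root 38: left subtree has 0 nodes { }, right has 5 {17, 27, 14, 23, 30}.
      Root 23: left subtree has 3 nodes {17, 27, 14}, right has 1 {30}.
        Root 14: left subtree has 2 nodes {17, 27}, right has 0 { }.
          Root 17: left subtree has 0 nodes { }, right has 1 {27}.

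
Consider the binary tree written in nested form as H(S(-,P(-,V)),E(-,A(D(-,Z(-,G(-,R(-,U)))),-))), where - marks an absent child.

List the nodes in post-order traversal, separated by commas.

Post-order visits the left subtree, then the right subtree, then the node.
At H: go left to S.
  At S: no left child.
  At S: go right to P.
    At P: no left child.
    At P: go right to V.
      V is a leaf — visit V.
    Visit P.
  Visit S.
At H: go right to E.
  At E: no left child.
  At E: go right to A.
    At A: go left to D.
      At D: no left child.
      At D: go right to Z.
        At Z: no left child.
        At Z: go right to G.
          At G: no left child.
          At G: go right to R.
            At R: no left child.
            At R: go right to U.
              U is a leaf — visit U.
            Visit R.
          Visit G.
        Visit Z.
      Visit D.
    At A: no right child.
    Visit A.
  Visit E.
Visit H.

V, P, S, U, R, G, Z, D, A, E, H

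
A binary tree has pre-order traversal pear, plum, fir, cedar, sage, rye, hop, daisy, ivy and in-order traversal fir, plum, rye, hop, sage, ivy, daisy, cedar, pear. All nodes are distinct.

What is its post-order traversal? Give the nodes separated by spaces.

fir hop rye ivy daisy sage cedar plum pear

The first element of pre-order is the root; it splits in-order into left and right subtrees.
Root pear: left subtree has 8 nodes {fir, plum, rye, hop, sage, ivy, daisy, cedar}, right has 0 { }.
  Root plum: left subtree has 1 node {fir}, right has 6 {rye, hop, sage, ivy, daisy, cedar}.
    Root cedar: left subtree has 5 nodes {rye, hop, sage, ivy, daisy}, right has 0 { }.
      Root sage: left subtree has 2 nodes {rye, hop}, right has 2 {ivy, daisy}.
        Root rye: left subtree has 0 nodes { }, right has 1 {hop}.
        Root daisy: left subtree has 1 node {ivy}, right has 0 { }.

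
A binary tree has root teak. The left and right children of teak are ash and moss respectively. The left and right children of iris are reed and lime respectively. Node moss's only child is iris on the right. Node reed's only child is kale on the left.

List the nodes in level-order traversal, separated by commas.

teak, ash, moss, iris, reed, lime, kale

Level-order visits nodes level by level from the root, left to right within each level.
Level 0: teak
Level 1: ash, moss
Level 2: iris
Level 3: reed, lime
Level 4: kale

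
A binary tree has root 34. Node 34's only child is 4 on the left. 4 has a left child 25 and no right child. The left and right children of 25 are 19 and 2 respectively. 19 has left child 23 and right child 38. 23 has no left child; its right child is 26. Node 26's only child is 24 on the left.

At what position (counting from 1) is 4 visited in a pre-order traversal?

2

Pre-order visits the node, then its left subtree, then its right subtree.
Visit 34.
At 34: go left to 4.
  Visit 4.
  At 4: go left to 25.
    Visit 25.
    At 25: go left to 19.
      Visit 19.
      At 19: go left to 23.
        Visit 23.
        At 23: no left child.
        At 23: go right to 26.
          Visit 26.
          At 26: go left to 24.
            24 is a leaf — visit 24.
          At 26: no right child.
      At 19: go right to 38.
        38 is a leaf — visit 38.
    At 25: go right to 2.
      2 is a leaf — visit 2.
  At 4: no right child.
At 34: no right child.
Full pre-order sequence: 34, 4, 25, 19, 23, 26, 24, 38, 2.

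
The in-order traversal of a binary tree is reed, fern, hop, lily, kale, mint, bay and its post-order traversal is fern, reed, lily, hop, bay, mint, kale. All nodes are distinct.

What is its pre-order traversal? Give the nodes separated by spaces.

kale hop reed fern lily mint bay

The last element of post-order is the root; it splits in-order into left and right subtrees.
Root kale: left subtree has 4 nodes {reed, fern, hop, lily}, right has 2 {mint, bay}.
  Root hop: left subtree has 2 nodes {reed, fern}, right has 1 {lily}.
    Root reed: left subtree has 0 nodes { }, right has 1 {fern}.
  Root mint: left subtree has 0 nodes { }, right has 1 {bay}.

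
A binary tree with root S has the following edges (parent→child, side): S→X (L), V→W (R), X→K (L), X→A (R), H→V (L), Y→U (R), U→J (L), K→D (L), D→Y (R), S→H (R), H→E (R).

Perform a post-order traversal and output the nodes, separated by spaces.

Post-order visits the left subtree, then the right subtree, then the node.
At S: go left to X.
  At X: go left to K.
    At K: go left to D.
      At D: no left child.
      At D: go right to Y.
        At Y: no left child.
        At Y: go right to U.
          At U: go left to J.
            J is a leaf — visit J.
          At U: no right child.
          Visit U.
        Visit Y.
      Visit D.
    At K: no right child.
    Visit K.
  At X: go right to A.
    A is a leaf — visit A.
  Visit X.
At S: go right to H.
  At H: go left to V.
    At V: no left child.
    At V: go right to W.
      W is a leaf — visit W.
    Visit V.
  At H: go right to E.
    E is a leaf — visit E.
  Visit H.
Visit S.

J U Y D K A X W V E H S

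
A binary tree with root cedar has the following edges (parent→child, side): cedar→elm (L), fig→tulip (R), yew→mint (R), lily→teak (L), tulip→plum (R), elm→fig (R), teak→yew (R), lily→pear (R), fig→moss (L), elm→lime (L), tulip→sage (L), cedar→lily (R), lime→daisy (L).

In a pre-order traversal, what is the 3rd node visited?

lime

Pre-order visits the node, then its left subtree, then its right subtree.
Visit cedar.
At cedar: go left to elm.
  Visit elm.
  At elm: go left to lime.
    Visit lime.
    At lime: go left to daisy.
      daisy is a leaf — visit daisy.
    At lime: no right child.
  At elm: go right to fig.
    Visit fig.
    At fig: go left to moss.
      moss is a leaf — visit moss.
    At fig: go right to tulip.
      Visit tulip.
      At tulip: go left to sage.
        sage is a leaf — visit sage.
      At tulip: go right to plum.
        plum is a leaf — visit plum.
At cedar: go right to lily.
  Visit lily.
  At lily: go left to teak.
    Visit teak.
    At teak: no left child.
    At teak: go right to yew.
      Visit yew.
      At yew: no left child.
      At yew: go right to mint.
        mint is a leaf — visit mint.
  At lily: go right to pear.
    pear is a leaf — visit pear.
Full pre-order sequence: cedar, elm, lime, daisy, fig, moss, tulip, sage, plum, lily, teak, yew, mint, pear.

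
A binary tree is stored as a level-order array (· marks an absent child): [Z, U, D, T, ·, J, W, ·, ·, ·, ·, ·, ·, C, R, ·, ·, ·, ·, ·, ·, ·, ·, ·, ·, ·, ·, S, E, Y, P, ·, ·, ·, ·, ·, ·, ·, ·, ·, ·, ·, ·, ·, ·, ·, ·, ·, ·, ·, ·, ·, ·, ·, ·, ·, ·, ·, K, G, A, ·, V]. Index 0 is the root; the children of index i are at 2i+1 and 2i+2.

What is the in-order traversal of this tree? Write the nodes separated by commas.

T, U, Z, J, D, S, C, E, K, W, G, Y, A, R, P, V

In-order visits the left subtree, then the node, then the right subtree.
At Z: go left to U.
  At U: go left to T.
    T is a leaf — visit T.
  Visit U.
  At U: no right child.
Visit Z.
At Z: go right to D.
  At D: go left to J.
    J is a leaf — visit J.
  Visit D.
  At D: go right to W.
    At W: go left to C.
      At C: go left to S.
        S is a leaf — visit S.
      Visit C.
      At C: go right to E.
        At E: no left child.
        Visit E.
        At E: go right to K.
          K is a leaf — visit K.
    Visit W.
    At W: go right to R.
      At R: go left to Y.
        At Y: go left to G.
          G is a leaf — visit G.
        Visit Y.
        At Y: go right to A.
          A is a leaf — visit A.
      Visit R.
      At R: go right to P.
        At P: no left child.
        Visit P.
        At P: go right to V.
          V is a leaf — visit V.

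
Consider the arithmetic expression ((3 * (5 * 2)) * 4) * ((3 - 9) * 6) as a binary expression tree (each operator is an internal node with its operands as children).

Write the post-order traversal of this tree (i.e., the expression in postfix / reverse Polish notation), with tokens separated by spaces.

3 5 2 * * 4 * 3 9 - 6 * *

Post-order on an expression tree gives postfix notation: for each operator, emit left operand, right operand, then the operator.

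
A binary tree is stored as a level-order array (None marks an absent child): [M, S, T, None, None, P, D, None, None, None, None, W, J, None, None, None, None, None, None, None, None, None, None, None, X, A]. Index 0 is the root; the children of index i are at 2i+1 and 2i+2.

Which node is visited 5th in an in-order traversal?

P

In-order visits the left subtree, then the node, then the right subtree.
At M: go left to S.
  S is a leaf — visit S.
Visit M.
At M: go right to T.
  At T: go left to P.
    At P: go left to W.
      At W: no left child.
      Visit W.
      At W: go right to X.
        X is a leaf — visit X.
    Visit P.
    At P: go right to J.
      At J: go left to A.
        A is a leaf — visit A.
      Visit J.
      At J: no right child.
  Visit T.
  At T: go right to D.
    D is a leaf — visit D.
Full in-order sequence: S, M, W, X, P, A, J, T, D.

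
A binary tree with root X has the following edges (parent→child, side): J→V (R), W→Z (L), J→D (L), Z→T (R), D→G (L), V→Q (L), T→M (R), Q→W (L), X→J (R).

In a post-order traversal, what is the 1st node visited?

Post-order visits the left subtree, then the right subtree, then the node.
At X: no left child.
At X: go right to J.
  At J: go left to D.
    At D: go left to G.
      G is a leaf — visit G.
    At D: no right child.
    Visit D.
  At J: go right to V.
    At V: go left to Q.
      At Q: go left to W.
        At W: go left to Z.
          At Z: no left child.
          At Z: go right to T.
            At T: no left child.
            At T: go right to M.
              M is a leaf — visit M.
            Visit T.
          Visit Z.
        At W: no right child.
        Visit W.
      At Q: no right child.
      Visit Q.
    At V: no right child.
    Visit V.
  Visit J.
Visit X.
Full post-order sequence: G, D, M, T, Z, W, Q, V, J, X.

G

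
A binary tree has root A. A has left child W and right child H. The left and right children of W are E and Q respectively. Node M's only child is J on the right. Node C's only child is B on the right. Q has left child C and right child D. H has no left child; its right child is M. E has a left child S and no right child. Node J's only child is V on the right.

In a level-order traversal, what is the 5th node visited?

Q

Level-order visits nodes level by level from the root, left to right within each level.
Level 0: A
Level 1: W, H
Level 2: E, Q, M
Level 3: S, C, D, J
Level 4: B, V
Full level-order sequence: A, W, H, E, Q, M, S, C, D, J, B, V.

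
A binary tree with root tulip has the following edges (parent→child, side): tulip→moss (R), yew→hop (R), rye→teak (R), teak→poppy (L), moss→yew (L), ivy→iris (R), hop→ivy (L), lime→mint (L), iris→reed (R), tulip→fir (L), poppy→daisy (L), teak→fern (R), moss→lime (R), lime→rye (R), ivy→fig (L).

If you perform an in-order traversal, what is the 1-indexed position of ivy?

In-order visits the left subtree, then the node, then the right subtree.
At tulip: go left to fir.
  fir is a leaf — visit fir.
Visit tulip.
At tulip: go right to moss.
  At moss: go left to yew.
    At yew: no left child.
    Visit yew.
    At yew: go right to hop.
      At hop: go left to ivy.
        At ivy: go left to fig.
          fig is a leaf — visit fig.
        Visit ivy.
        At ivy: go right to iris.
          At iris: no left child.
          Visit iris.
          At iris: go right to reed.
            reed is a leaf — visit reed.
      Visit hop.
      At hop: no right child.
  Visit moss.
  At moss: go right to lime.
    At lime: go left to mint.
      mint is a leaf — visit mint.
    Visit lime.
    At lime: go right to rye.
      At rye: no left child.
      Visit rye.
      At rye: go right to teak.
        At teak: go left to poppy.
          At poppy: go left to daisy.
            daisy is a leaf — visit daisy.
          Visit poppy.
          At poppy: no right child.
        Visit teak.
        At teak: go right to fern.
          fern is a leaf — visit fern.
Full in-order sequence: fir, tulip, yew, fig, ivy, iris, reed, hop, moss, mint, lime, rye, daisy, poppy, teak, fern.

5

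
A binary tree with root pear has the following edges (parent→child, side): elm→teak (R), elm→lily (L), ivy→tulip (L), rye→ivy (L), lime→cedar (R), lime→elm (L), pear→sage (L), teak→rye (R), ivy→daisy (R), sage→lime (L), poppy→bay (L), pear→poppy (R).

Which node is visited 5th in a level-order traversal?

Level-order visits nodes level by level from the root, left to right within each level.
Level 0: pear
Level 1: sage, poppy
Level 2: lime, bay
Level 3: elm, cedar
Level 4: lily, teak
Level 5: rye
Level 6: ivy
Level 7: tulip, daisy
Full level-order sequence: pear, sage, poppy, lime, bay, elm, cedar, lily, teak, rye, ivy, tulip, daisy.

bay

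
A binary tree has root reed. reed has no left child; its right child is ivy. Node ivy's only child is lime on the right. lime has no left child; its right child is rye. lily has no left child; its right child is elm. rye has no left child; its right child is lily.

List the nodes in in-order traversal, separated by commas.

In-order visits the left subtree, then the node, then the right subtree.
At reed: no left child.
Visit reed.
At reed: go right to ivy.
  At ivy: no left child.
  Visit ivy.
  At ivy: go right to lime.
    At lime: no left child.
    Visit lime.
    At lime: go right to rye.
      At rye: no left child.
      Visit rye.
      At rye: go right to lily.
        At lily: no left child.
        Visit lily.
        At lily: go right to elm.
          elm is a leaf — visit elm.

reed, ivy, lime, rye, lily, elm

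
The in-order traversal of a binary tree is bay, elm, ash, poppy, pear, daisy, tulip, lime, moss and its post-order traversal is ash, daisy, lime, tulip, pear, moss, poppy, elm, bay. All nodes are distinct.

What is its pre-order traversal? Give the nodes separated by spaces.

bay elm poppy ash moss pear tulip daisy lime

The last element of post-order is the root; it splits in-order into left and right subtrees.
Root bay: left subtree has 0 nodes { }, right has 8 {elm, ash, poppy, pear, daisy, tulip, lime, moss}.
  Root elm: left subtree has 0 nodes { }, right has 7 {ash, poppy, pear, daisy, tulip, lime, moss}.
    Root poppy: left subtree has 1 node {ash}, right has 5 {pear, daisy, tulip, lime, moss}.
      Root moss: left subtree has 4 nodes {pear, daisy, tulip, lime}, right has 0 { }.
        Root pear: left subtree has 0 nodes { }, right has 3 {daisy, tulip, lime}.
          Root tulip: left subtree has 1 node {daisy}, right has 1 {lime}.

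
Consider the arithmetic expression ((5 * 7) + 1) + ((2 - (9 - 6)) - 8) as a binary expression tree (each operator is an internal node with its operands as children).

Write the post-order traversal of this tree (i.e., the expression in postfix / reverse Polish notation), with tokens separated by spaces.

Post-order on an expression tree gives postfix notation: for each operator, emit left operand, right operand, then the operator.

5 7 * 1 + 2 9 6 - - 8 - +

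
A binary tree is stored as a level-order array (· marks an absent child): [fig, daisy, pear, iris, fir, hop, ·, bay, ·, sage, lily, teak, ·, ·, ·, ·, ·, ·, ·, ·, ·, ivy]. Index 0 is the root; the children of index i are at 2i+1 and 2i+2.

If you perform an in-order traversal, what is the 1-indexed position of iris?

2

In-order visits the left subtree, then the node, then the right subtree.
At fig: go left to daisy.
  At daisy: go left to iris.
    At iris: go left to bay.
      bay is a leaf — visit bay.
    Visit iris.
    At iris: no right child.
  Visit daisy.
  At daisy: go right to fir.
    At fir: go left to sage.
      sage is a leaf — visit sage.
    Visit fir.
    At fir: go right to lily.
      At lily: go left to ivy.
        ivy is a leaf — visit ivy.
      Visit lily.
      At lily: no right child.
Visit fig.
At fig: go right to pear.
  At pear: go left to hop.
    At hop: go left to teak.
      teak is a leaf — visit teak.
    Visit hop.
    At hop: no right child.
  Visit pear.
  At pear: no right child.
Full in-order sequence: bay, iris, daisy, sage, fir, ivy, lily, fig, teak, hop, pear.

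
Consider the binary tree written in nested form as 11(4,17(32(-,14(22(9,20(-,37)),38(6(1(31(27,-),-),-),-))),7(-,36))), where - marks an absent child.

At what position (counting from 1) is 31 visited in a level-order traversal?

Level-order visits nodes level by level from the root, left to right within each level.
Level 0: 11
Level 1: 4, 17
Level 2: 32, 7
Level 3: 14, 36
Level 4: 22, 38
Level 5: 9, 20, 6
Level 6: 37, 1
Level 7: 31
Level 8: 27
Full level-order sequence: 11, 4, 17, 32, 7, 14, 36, 22, 38, 9, 20, 6, 37, 1, 31, 27.

15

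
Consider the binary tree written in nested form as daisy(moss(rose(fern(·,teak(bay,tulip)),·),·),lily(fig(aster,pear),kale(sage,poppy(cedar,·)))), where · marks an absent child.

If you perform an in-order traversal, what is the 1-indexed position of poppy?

15

In-order visits the left subtree, then the node, then the right subtree.
At daisy: go left to moss.
  At moss: go left to rose.
    At rose: go left to fern.
      At fern: no left child.
      Visit fern.
      At fern: go right to teak.
        At teak: go left to bay.
          bay is a leaf — visit bay.
        Visit teak.
        At teak: go right to tulip.
          tulip is a leaf — visit tulip.
    Visit rose.
    At rose: no right child.
  Visit moss.
  At moss: no right child.
Visit daisy.
At daisy: go right to lily.
  At lily: go left to fig.
    At fig: go left to aster.
      aster is a leaf — visit aster.
    Visit fig.
    At fig: go right to pear.
      pear is a leaf — visit pear.
  Visit lily.
  At lily: go right to kale.
    At kale: go left to sage.
      sage is a leaf — visit sage.
    Visit kale.
    At kale: go right to poppy.
      At poppy: go left to cedar.
        cedar is a leaf — visit cedar.
      Visit poppy.
      At poppy: no right child.
Full in-order sequence: fern, bay, teak, tulip, rose, moss, daisy, aster, fig, pear, lily, sage, kale, cedar, poppy.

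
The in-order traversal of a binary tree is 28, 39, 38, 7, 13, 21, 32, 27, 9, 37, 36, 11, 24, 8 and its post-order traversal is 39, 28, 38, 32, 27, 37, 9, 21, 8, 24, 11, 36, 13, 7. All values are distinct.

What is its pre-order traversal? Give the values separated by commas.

7, 38, 28, 39, 13, 36, 21, 9, 27, 32, 37, 11, 24, 8

The last element of post-order is the root; it splits in-order into left and right subtrees.
Root 7: left subtree has 3 nodes {28, 39, 38}, right has 10 {13, 21, 32, 27, 9, 37, 36, 11, 24, 8}.
  Root 38: left subtree has 2 nodes {28, 39}, right has 0 { }.
    Root 28: left subtree has 0 nodes { }, right has 1 {39}.
  Root 13: left subtree has 0 nodes { }, right has 9 {21, 32, 27, 9, 37, 36, 11, 24, 8}.
    Root 36: left subtree has 5 nodes {21, 32, 27, 9, 37}, right has 3 {11, 24, 8}.
      Root 21: left subtree has 0 nodes { }, right has 4 {32, 27, 9, 37}.
        Root 9: left subtree has 2 nodes {32, 27}, right has 1 {37}.
          Root 27: left subtree has 1 node {32}, right has 0 { }.
      Root 11: left subtree has 0 nodes { }, right has 2 {24, 8}.
        Root 24: left subtree has 0 nodes { }, right has 1 {8}.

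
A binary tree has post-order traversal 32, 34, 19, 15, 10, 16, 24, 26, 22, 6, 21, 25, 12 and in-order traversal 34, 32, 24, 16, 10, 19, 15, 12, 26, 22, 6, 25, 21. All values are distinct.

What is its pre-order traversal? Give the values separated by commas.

12, 24, 34, 32, 16, 10, 15, 19, 25, 6, 22, 26, 21

The last element of post-order is the root; it splits in-order into left and right subtrees.
Root 12: left subtree has 7 nodes {34, 32, 24, 16, 10, 19, 15}, right has 5 {26, 22, 6, 25, 21}.
  Root 24: left subtree has 2 nodes {34, 32}, right has 4 {16, 10, 19, 15}.
    Root 34: left subtree has 0 nodes { }, right has 1 {32}.
    Root 16: left subtree has 0 nodes { }, right has 3 {10, 19, 15}.
      Root 10: left subtree has 0 nodes { }, right has 2 {19, 15}.
        Root 15: left subtree has 1 node {19}, right has 0 { }.
  Root 25: left subtree has 3 nodes {26, 22, 6}, right has 1 {21}.
    Root 6: left subtree has 2 nodes {26, 22}, right has 0 { }.
      Root 22: left subtree has 1 node {26}, right has 0 { }.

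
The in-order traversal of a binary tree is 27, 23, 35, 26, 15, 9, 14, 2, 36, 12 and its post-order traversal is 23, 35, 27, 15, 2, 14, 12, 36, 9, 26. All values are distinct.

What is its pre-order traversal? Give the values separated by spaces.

26 27 35 23 9 15 36 14 2 12

The last element of post-order is the root; it splits in-order into left and right subtrees.
Root 26: left subtree has 3 nodes {27, 23, 35}, right has 6 {15, 9, 14, 2, 36, 12}.
  Root 27: left subtree has 0 nodes { }, right has 2 {23, 35}.
    Root 35: left subtree has 1 node {23}, right has 0 { }.
  Root 9: left subtree has 1 node {15}, right has 4 {14, 2, 36, 12}.
    Root 36: left subtree has 2 nodes {14, 2}, right has 1 {12}.
      Root 14: left subtree has 0 nodes { }, right has 1 {2}.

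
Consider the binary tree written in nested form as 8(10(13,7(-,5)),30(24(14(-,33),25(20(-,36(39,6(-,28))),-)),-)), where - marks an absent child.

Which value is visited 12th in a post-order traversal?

25

Post-order visits the left subtree, then the right subtree, then the node.
At 8: go left to 10.
  At 10: go left to 13.
    13 is a leaf — visit 13.
  At 10: go right to 7.
    At 7: no left child.
    At 7: go right to 5.
      5 is a leaf — visit 5.
    Visit 7.
  Visit 10.
At 8: go right to 30.
  At 30: go left to 24.
    At 24: go left to 14.
      At 14: no left child.
      At 14: go right to 33.
        33 is a leaf — visit 33.
      Visit 14.
    At 24: go right to 25.
      At 25: go left to 20.
        At 20: no left child.
        At 20: go right to 36.
          At 36: go left to 39.
            39 is a leaf — visit 39.
          At 36: go right to 6.
            At 6: no left child.
            At 6: go right to 28.
              28 is a leaf — visit 28.
            Visit 6.
          Visit 36.
        Visit 20.
      At 25: no right child.
      Visit 25.
    Visit 24.
  At 30: no right child.
  Visit 30.
Visit 8.
Full post-order sequence: 13, 5, 7, 10, 33, 14, 39, 28, 6, 36, 20, 25, 24, 30, 8.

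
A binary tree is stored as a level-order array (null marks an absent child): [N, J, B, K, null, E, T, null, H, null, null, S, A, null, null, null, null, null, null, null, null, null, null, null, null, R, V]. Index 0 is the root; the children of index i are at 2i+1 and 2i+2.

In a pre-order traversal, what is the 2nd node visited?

Pre-order visits the node, then its left subtree, then its right subtree.
Visit N.
At N: go left to J.
  Visit J.
  At J: go left to K.
    Visit K.
    At K: no left child.
    At K: go right to H.
      H is a leaf — visit H.
  At J: no right child.
At N: go right to B.
  Visit B.
  At B: go left to E.
    Visit E.
    At E: go left to S.
      S is a leaf — visit S.
    At E: go right to A.
      Visit A.
      At A: go left to R.
        R is a leaf — visit R.
      At A: go right to V.
        V is a leaf — visit V.
  At B: go right to T.
    T is a leaf — visit T.
Full pre-order sequence: N, J, K, H, B, E, S, A, R, V, T.

J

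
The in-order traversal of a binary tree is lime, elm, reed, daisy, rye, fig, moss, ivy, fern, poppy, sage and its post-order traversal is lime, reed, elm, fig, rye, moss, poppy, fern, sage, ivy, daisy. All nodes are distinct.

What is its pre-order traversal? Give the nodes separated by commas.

The last element of post-order is the root; it splits in-order into left and right subtrees.
Root daisy: left subtree has 3 nodes {lime, elm, reed}, right has 7 {rye, fig, moss, ivy, fern, poppy, sage}.
  Root elm: left subtree has 1 node {lime}, right has 1 {reed}.
  Root ivy: left subtree has 3 nodes {rye, fig, moss}, right has 3 {fern, poppy, sage}.
    Root moss: left subtree has 2 nodes {rye, fig}, right has 0 { }.
      Root rye: left subtree has 0 nodes { }, right has 1 {fig}.
    Root sage: left subtree has 2 nodes {fern, poppy}, right has 0 { }.
      Root fern: left subtree has 0 nodes { }, right has 1 {poppy}.

daisy, elm, lime, reed, ivy, moss, rye, fig, sage, fern, poppy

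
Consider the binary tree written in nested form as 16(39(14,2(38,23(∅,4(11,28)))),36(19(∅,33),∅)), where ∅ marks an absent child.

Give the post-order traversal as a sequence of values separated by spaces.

14 38 11 28 4 23 2 39 33 19 36 16

Post-order visits the left subtree, then the right subtree, then the node.
At 16: go left to 39.
  At 39: go left to 14.
    14 is a leaf — visit 14.
  At 39: go right to 2.
    At 2: go left to 38.
      38 is a leaf — visit 38.
    At 2: go right to 23.
      At 23: no left child.
      At 23: go right to 4.
        At 4: go left to 11.
          11 is a leaf — visit 11.
        At 4: go right to 28.
          28 is a leaf — visit 28.
        Visit 4.
      Visit 23.
    Visit 2.
  Visit 39.
At 16: go right to 36.
  At 36: go left to 19.
    At 19: no left child.
    At 19: go right to 33.
      33 is a leaf — visit 33.
    Visit 19.
  At 36: no right child.
  Visit 36.
Visit 16.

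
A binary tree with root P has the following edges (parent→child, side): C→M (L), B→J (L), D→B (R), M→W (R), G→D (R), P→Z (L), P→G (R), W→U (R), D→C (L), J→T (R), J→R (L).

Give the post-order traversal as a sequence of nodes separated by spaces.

Post-order visits the left subtree, then the right subtree, then the node.
At P: go left to Z.
  Z is a leaf — visit Z.
At P: go right to G.
  At G: no left child.
  At G: go right to D.
    At D: go left to C.
      At C: go left to M.
        At M: no left child.
        At M: go right to W.
          At W: no left child.
          At W: go right to U.
            U is a leaf — visit U.
          Visit W.
        Visit M.
      At C: no right child.
      Visit C.
    At D: go right to B.
      At B: go left to J.
        At J: go left to R.
          R is a leaf — visit R.
        At J: go right to T.
          T is a leaf — visit T.
        Visit J.
      At B: no right child.
      Visit B.
    Visit D.
  Visit G.
Visit P.

Z U W M C R T J B D G P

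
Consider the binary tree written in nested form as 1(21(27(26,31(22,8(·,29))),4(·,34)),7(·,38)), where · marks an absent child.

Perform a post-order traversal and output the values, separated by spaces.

26 22 29 8 31 27 34 4 21 38 7 1

Post-order visits the left subtree, then the right subtree, then the node.
At 1: go left to 21.
  At 21: go left to 27.
    At 27: go left to 26.
      26 is a leaf — visit 26.
    At 27: go right to 31.
      At 31: go left to 22.
        22 is a leaf — visit 22.
      At 31: go right to 8.
        At 8: no left child.
        At 8: go right to 29.
          29 is a leaf — visit 29.
        Visit 8.
      Visit 31.
    Visit 27.
  At 21: go right to 4.
    At 4: no left child.
    At 4: go right to 34.
      34 is a leaf — visit 34.
    Visit 4.
  Visit 21.
At 1: go right to 7.
  At 7: no left child.
  At 7: go right to 38.
    38 is a leaf — visit 38.
  Visit 7.
Visit 1.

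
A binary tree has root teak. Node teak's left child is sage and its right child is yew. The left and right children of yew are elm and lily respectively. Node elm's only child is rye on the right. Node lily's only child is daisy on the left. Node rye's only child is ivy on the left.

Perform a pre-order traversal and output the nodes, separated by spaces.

teak sage yew elm rye ivy lily daisy

Pre-order visits the node, then its left subtree, then its right subtree.
Visit teak.
At teak: go left to sage.
  sage is a leaf — visit sage.
At teak: go right to yew.
  Visit yew.
  At yew: go left to elm.
    Visit elm.
    At elm: no left child.
    At elm: go right to rye.
      Visit rye.
      At rye: go left to ivy.
        ivy is a leaf — visit ivy.
      At rye: no right child.
  At yew: go right to lily.
    Visit lily.
    At lily: go left to daisy.
      daisy is a leaf — visit daisy.
    At lily: no right child.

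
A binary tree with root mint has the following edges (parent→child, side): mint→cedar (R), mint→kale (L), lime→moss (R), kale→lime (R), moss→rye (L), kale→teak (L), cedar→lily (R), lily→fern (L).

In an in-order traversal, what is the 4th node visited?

In-order visits the left subtree, then the node, then the right subtree.
At mint: go left to kale.
  At kale: go left to teak.
    teak is a leaf — visit teak.
  Visit kale.
  At kale: go right to lime.
    At lime: no left child.
    Visit lime.
    At lime: go right to moss.
      At moss: go left to rye.
        rye is a leaf — visit rye.
      Visit moss.
      At moss: no right child.
Visit mint.
At mint: go right to cedar.
  At cedar: no left child.
  Visit cedar.
  At cedar: go right to lily.
    At lily: go left to fern.
      fern is a leaf — visit fern.
    Visit lily.
    At lily: no right child.
Full in-order sequence: teak, kale, lime, rye, moss, mint, cedar, fern, lily.

rye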